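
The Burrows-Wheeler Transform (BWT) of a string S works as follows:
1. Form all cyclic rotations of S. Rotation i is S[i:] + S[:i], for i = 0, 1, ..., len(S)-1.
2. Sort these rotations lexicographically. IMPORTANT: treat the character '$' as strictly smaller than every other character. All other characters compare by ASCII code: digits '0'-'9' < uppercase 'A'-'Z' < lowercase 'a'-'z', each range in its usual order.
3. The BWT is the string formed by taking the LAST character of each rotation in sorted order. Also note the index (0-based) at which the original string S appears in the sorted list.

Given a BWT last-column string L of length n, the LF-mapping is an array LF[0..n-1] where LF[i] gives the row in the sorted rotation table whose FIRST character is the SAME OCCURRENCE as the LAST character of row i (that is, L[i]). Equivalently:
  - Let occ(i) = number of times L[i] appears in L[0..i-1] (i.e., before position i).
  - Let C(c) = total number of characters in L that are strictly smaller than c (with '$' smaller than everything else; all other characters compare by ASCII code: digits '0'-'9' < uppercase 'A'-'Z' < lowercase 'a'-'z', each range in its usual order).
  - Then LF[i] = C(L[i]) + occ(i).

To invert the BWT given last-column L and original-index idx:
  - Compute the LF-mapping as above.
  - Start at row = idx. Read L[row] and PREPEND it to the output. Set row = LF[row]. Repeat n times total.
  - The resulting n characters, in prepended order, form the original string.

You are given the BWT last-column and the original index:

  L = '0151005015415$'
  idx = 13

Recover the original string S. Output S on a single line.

LF mapping: 1 5 10 6 2 3 11 4 7 12 9 8 13 0
Walk LF starting at row 13, prepending L[row]:
  step 1: row=13, L[13]='$', prepend. Next row=LF[13]=0
  step 2: row=0, L[0]='0', prepend. Next row=LF[0]=1
  step 3: row=1, L[1]='1', prepend. Next row=LF[1]=5
  step 4: row=5, L[5]='0', prepend. Next row=LF[5]=3
  step 5: row=3, L[3]='1', prepend. Next row=LF[3]=6
  step 6: row=6, L[6]='5', prepend. Next row=LF[6]=11
  step 7: row=11, L[11]='1', prepend. Next row=LF[11]=8
  step 8: row=8, L[8]='1', prepend. Next row=LF[8]=7
  step 9: row=7, L[7]='0', prepend. Next row=LF[7]=4
  step 10: row=4, L[4]='0', prepend. Next row=LF[4]=2
  step 11: row=2, L[2]='5', prepend. Next row=LF[2]=10
  step 12: row=10, L[10]='4', prepend. Next row=LF[10]=9
  step 13: row=9, L[9]='5', prepend. Next row=LF[9]=12
  step 14: row=12, L[12]='5', prepend. Next row=LF[12]=13
Reversed output: 5545001151010$

Answer: 5545001151010$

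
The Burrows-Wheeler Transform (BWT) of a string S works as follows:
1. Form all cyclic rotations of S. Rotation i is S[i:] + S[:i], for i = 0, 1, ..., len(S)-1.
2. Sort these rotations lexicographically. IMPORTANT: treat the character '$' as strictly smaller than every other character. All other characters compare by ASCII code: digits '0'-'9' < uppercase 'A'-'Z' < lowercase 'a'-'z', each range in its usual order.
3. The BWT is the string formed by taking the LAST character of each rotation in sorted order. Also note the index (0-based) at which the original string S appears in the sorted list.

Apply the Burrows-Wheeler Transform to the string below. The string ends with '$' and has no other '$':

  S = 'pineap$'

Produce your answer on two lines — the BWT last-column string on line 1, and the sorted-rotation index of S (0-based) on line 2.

All 7 rotations (rotation i = S[i:]+S[:i]):
  rot[0] = pineap$
  rot[1] = ineap$p
  rot[2] = neap$pi
  rot[3] = eap$pin
  rot[4] = ap$pine
  rot[5] = p$pinea
  rot[6] = $pineap
Sorted (with $ < everything):
  sorted[0] = $pineap  (last char: 'p')
  sorted[1] = ap$pine  (last char: 'e')
  sorted[2] = eap$pin  (last char: 'n')
  sorted[3] = ineap$p  (last char: 'p')
  sorted[4] = neap$pi  (last char: 'i')
  sorted[5] = p$pinea  (last char: 'a')
  sorted[6] = pineap$  (last char: '$')
Last column: penpia$
Original string S is at sorted index 6

Answer: penpia$
6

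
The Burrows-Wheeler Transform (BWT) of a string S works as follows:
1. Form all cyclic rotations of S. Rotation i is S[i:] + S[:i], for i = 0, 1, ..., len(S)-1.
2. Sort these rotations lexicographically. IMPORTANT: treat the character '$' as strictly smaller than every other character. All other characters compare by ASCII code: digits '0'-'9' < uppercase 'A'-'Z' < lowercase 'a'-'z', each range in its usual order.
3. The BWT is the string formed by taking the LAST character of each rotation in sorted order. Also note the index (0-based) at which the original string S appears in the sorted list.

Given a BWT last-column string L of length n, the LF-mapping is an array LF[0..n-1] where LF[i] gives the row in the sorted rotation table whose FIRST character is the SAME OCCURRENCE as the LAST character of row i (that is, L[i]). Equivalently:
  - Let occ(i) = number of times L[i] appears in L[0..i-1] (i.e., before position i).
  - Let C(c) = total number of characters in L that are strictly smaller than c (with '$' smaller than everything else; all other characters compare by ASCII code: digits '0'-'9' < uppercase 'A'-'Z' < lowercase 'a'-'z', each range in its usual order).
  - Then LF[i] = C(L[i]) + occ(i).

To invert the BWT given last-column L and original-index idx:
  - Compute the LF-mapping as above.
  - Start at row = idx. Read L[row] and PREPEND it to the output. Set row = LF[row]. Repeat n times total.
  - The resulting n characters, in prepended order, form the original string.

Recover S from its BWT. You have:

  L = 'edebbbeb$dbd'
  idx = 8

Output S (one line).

Answer: dedbbbebbde$

Derivation:
LF mapping: 9 6 10 1 2 3 11 4 0 7 5 8
Walk LF starting at row 8, prepending L[row]:
  step 1: row=8, L[8]='$', prepend. Next row=LF[8]=0
  step 2: row=0, L[0]='e', prepend. Next row=LF[0]=9
  step 3: row=9, L[9]='d', prepend. Next row=LF[9]=7
  step 4: row=7, L[7]='b', prepend. Next row=LF[7]=4
  step 5: row=4, L[4]='b', prepend. Next row=LF[4]=2
  step 6: row=2, L[2]='e', prepend. Next row=LF[2]=10
  step 7: row=10, L[10]='b', prepend. Next row=LF[10]=5
  step 8: row=5, L[5]='b', prepend. Next row=LF[5]=3
  step 9: row=3, L[3]='b', prepend. Next row=LF[3]=1
  step 10: row=1, L[1]='d', prepend. Next row=LF[1]=6
  step 11: row=6, L[6]='e', prepend. Next row=LF[6]=11
  step 12: row=11, L[11]='d', prepend. Next row=LF[11]=8
Reversed output: dedbbbebbde$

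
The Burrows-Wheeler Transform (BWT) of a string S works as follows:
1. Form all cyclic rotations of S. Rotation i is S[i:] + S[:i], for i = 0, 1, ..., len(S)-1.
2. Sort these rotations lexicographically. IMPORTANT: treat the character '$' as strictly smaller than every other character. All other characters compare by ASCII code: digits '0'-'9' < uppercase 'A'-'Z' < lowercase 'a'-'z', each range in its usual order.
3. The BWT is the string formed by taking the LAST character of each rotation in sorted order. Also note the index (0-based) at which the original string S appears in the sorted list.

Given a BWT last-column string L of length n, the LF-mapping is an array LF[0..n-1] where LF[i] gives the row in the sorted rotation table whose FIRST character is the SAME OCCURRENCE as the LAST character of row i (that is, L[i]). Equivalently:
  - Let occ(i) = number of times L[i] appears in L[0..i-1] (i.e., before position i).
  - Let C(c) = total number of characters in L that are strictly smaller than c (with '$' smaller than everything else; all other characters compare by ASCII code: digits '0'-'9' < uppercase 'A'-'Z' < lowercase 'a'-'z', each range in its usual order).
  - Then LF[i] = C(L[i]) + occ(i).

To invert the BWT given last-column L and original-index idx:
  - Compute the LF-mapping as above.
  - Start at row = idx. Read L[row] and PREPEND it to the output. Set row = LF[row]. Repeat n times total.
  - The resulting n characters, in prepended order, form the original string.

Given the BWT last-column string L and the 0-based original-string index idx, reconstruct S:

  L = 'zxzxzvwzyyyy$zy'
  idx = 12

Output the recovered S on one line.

Answer: zxxvyyzwyyzzyz$

Derivation:
LF mapping: 10 3 11 4 12 1 2 13 5 6 7 8 0 14 9
Walk LF starting at row 12, prepending L[row]:
  step 1: row=12, L[12]='$', prepend. Next row=LF[12]=0
  step 2: row=0, L[0]='z', prepend. Next row=LF[0]=10
  step 3: row=10, L[10]='y', prepend. Next row=LF[10]=7
  step 4: row=7, L[7]='z', prepend. Next row=LF[7]=13
  step 5: row=13, L[13]='z', prepend. Next row=LF[13]=14
  step 6: row=14, L[14]='y', prepend. Next row=LF[14]=9
  step 7: row=9, L[9]='y', prepend. Next row=LF[9]=6
  step 8: row=6, L[6]='w', prepend. Next row=LF[6]=2
  step 9: row=2, L[2]='z', prepend. Next row=LF[2]=11
  step 10: row=11, L[11]='y', prepend. Next row=LF[11]=8
  step 11: row=8, L[8]='y', prepend. Next row=LF[8]=5
  step 12: row=5, L[5]='v', prepend. Next row=LF[5]=1
  step 13: row=1, L[1]='x', prepend. Next row=LF[1]=3
  step 14: row=3, L[3]='x', prepend. Next row=LF[3]=4
  step 15: row=4, L[4]='z', prepend. Next row=LF[4]=12
Reversed output: zxxvyyzwyyzzyz$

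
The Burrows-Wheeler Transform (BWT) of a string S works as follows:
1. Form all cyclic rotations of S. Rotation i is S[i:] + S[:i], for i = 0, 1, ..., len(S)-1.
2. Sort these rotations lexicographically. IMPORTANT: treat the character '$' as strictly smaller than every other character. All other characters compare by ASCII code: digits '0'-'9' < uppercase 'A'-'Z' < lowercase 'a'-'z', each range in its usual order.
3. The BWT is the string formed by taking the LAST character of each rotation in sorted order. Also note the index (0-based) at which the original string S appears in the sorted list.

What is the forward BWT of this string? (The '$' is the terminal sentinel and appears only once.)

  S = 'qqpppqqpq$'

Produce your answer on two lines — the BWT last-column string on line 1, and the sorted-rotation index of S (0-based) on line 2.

Answer: qqpqppqq$p
8

Derivation:
All 10 rotations (rotation i = S[i:]+S[:i]):
  rot[0] = qqpppqqpq$
  rot[1] = qpppqqpq$q
  rot[2] = pppqqpq$qq
  rot[3] = ppqqpq$qqp
  rot[4] = pqqpq$qqpp
  rot[5] = qqpq$qqppp
  rot[6] = qpq$qqpppq
  rot[7] = pq$qqpppqq
  rot[8] = q$qqpppqqp
  rot[9] = $qqpppqqpq
Sorted (with $ < everything):
  sorted[0] = $qqpppqqpq  (last char: 'q')
  sorted[1] = pppqqpq$qq  (last char: 'q')
  sorted[2] = ppqqpq$qqp  (last char: 'p')
  sorted[3] = pq$qqpppqq  (last char: 'q')
  sorted[4] = pqqpq$qqpp  (last char: 'p')
  sorted[5] = q$qqpppqqp  (last char: 'p')
  sorted[6] = qpppqqpq$q  (last char: 'q')
  sorted[7] = qpq$qqpppq  (last char: 'q')
  sorted[8] = qqpppqqpq$  (last char: '$')
  sorted[9] = qqpq$qqppp  (last char: 'p')
Last column: qqpqppqq$p
Original string S is at sorted index 8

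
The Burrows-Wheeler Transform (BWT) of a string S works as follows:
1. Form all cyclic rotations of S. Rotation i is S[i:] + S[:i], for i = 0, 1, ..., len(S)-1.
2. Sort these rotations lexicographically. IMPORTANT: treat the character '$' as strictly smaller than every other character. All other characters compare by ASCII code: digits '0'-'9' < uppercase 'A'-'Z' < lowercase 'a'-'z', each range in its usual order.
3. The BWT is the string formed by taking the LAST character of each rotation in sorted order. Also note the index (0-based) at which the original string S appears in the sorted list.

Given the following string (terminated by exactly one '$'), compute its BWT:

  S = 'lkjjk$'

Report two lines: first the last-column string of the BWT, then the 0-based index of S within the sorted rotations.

All 6 rotations (rotation i = S[i:]+S[:i]):
  rot[0] = lkjjk$
  rot[1] = kjjk$l
  rot[2] = jjk$lk
  rot[3] = jk$lkj
  rot[4] = k$lkjj
  rot[5] = $lkjjk
Sorted (with $ < everything):
  sorted[0] = $lkjjk  (last char: 'k')
  sorted[1] = jjk$lk  (last char: 'k')
  sorted[2] = jk$lkj  (last char: 'j')
  sorted[3] = k$lkjj  (last char: 'j')
  sorted[4] = kjjk$l  (last char: 'l')
  sorted[5] = lkjjk$  (last char: '$')
Last column: kkjjl$
Original string S is at sorted index 5

Answer: kkjjl$
5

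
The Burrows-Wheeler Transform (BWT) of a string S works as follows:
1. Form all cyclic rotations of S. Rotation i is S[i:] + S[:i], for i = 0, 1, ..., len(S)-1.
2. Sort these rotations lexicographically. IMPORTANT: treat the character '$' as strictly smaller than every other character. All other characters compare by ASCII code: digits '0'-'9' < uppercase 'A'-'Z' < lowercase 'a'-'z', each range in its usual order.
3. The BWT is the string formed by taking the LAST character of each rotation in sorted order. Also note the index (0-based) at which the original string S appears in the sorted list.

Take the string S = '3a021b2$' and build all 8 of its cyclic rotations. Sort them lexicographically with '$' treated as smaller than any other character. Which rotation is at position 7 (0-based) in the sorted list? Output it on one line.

All 8 rotations (rotation i = S[i:]+S[:i]):
  rot[0] = 3a021b2$
  rot[1] = a021b2$3
  rot[2] = 021b2$3a
  rot[3] = 21b2$3a0
  rot[4] = 1b2$3a02
  rot[5] = b2$3a021
  rot[6] = 2$3a021b
  rot[7] = $3a021b2
Sorted (with $ < everything):
  sorted[0] = $3a021b2
  sorted[1] = 021b2$3a
  sorted[2] = 1b2$3a02
  sorted[3] = 2$3a021b
  sorted[4] = 21b2$3a0
  sorted[5] = 3a021b2$
  sorted[6] = a021b2$3
  sorted[7] = b2$3a021
sorted[7] = b2$3a021

Answer: b2$3a021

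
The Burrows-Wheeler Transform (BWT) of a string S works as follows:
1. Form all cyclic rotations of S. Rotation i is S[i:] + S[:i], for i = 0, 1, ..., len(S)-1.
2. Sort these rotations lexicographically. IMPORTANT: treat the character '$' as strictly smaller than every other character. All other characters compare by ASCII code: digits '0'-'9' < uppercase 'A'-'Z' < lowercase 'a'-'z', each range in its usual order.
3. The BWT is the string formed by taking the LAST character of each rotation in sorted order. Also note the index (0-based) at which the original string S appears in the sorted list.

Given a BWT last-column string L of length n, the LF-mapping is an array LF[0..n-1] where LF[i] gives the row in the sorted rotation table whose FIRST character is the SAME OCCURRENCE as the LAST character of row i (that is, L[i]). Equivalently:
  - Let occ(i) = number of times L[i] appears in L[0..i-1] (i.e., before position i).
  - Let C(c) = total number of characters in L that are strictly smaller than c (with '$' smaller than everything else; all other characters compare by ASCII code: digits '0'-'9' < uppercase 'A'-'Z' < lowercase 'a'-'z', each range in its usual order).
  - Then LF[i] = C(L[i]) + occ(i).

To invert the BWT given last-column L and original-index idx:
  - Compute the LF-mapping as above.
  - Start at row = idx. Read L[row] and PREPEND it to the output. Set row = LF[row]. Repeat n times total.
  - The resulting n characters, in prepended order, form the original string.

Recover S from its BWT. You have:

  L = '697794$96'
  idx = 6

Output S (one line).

Answer: 94769976$

Derivation:
LF mapping: 2 6 4 5 7 1 0 8 3
Walk LF starting at row 6, prepending L[row]:
  step 1: row=6, L[6]='$', prepend. Next row=LF[6]=0
  step 2: row=0, L[0]='6', prepend. Next row=LF[0]=2
  step 3: row=2, L[2]='7', prepend. Next row=LF[2]=4
  step 4: row=4, L[4]='9', prepend. Next row=LF[4]=7
  step 5: row=7, L[7]='9', prepend. Next row=LF[7]=8
  step 6: row=8, L[8]='6', prepend. Next row=LF[8]=3
  step 7: row=3, L[3]='7', prepend. Next row=LF[3]=5
  step 8: row=5, L[5]='4', prepend. Next row=LF[5]=1
  step 9: row=1, L[1]='9', prepend. Next row=LF[1]=6
Reversed output: 94769976$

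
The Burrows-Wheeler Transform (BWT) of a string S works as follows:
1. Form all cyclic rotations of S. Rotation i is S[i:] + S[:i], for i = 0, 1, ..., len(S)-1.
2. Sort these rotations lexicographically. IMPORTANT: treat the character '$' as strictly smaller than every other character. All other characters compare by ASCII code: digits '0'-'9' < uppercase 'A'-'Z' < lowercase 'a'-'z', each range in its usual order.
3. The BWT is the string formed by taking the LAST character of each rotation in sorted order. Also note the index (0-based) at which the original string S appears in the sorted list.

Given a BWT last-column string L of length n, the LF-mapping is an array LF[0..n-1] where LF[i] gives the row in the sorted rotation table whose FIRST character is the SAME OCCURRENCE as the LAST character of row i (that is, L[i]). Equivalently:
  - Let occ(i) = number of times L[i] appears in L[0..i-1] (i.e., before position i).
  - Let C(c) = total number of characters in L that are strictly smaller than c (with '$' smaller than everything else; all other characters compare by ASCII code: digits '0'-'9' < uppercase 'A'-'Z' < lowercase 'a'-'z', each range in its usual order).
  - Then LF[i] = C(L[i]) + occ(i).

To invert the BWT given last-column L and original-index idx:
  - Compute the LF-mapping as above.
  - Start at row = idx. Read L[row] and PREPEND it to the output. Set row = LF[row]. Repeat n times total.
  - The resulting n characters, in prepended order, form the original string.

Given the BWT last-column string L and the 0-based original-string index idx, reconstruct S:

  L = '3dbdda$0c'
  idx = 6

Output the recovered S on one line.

LF mapping: 2 6 4 7 8 3 0 1 5
Walk LF starting at row 6, prepending L[row]:
  step 1: row=6, L[6]='$', prepend. Next row=LF[6]=0
  step 2: row=0, L[0]='3', prepend. Next row=LF[0]=2
  step 3: row=2, L[2]='b', prepend. Next row=LF[2]=4
  step 4: row=4, L[4]='d', prepend. Next row=LF[4]=8
  step 5: row=8, L[8]='c', prepend. Next row=LF[8]=5
  step 6: row=5, L[5]='a', prepend. Next row=LF[5]=3
  step 7: row=3, L[3]='d', prepend. Next row=LF[3]=7
  step 8: row=7, L[7]='0', prepend. Next row=LF[7]=1
  step 9: row=1, L[1]='d', prepend. Next row=LF[1]=6
Reversed output: d0dacdb3$

Answer: d0dacdb3$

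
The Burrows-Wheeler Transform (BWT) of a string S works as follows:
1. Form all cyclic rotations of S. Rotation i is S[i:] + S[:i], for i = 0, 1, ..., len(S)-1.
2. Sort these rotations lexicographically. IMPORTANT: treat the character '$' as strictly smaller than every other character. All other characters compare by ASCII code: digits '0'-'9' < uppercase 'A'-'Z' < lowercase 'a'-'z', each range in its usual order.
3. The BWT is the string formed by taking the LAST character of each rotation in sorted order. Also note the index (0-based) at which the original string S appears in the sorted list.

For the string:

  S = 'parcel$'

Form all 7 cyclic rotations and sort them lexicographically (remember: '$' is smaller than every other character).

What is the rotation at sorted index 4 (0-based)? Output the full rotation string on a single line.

All 7 rotations (rotation i = S[i:]+S[:i]):
  rot[0] = parcel$
  rot[1] = arcel$p
  rot[2] = rcel$pa
  rot[3] = cel$par
  rot[4] = el$parc
  rot[5] = l$parce
  rot[6] = $parcel
Sorted (with $ < everything):
  sorted[0] = $parcel
  sorted[1] = arcel$p
  sorted[2] = cel$par
  sorted[3] = el$parc
  sorted[4] = l$parce
  sorted[5] = parcel$
  sorted[6] = rcel$pa
sorted[4] = l$parce

Answer: l$parce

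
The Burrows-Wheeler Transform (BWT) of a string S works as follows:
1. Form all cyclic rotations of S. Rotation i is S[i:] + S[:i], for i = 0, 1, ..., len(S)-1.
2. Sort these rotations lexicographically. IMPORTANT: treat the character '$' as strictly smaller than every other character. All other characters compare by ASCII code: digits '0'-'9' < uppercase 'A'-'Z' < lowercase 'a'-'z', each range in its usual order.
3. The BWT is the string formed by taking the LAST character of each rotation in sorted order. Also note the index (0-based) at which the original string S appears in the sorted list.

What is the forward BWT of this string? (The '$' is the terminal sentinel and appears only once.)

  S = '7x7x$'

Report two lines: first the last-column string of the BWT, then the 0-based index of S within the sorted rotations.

Answer: xx$77
2

Derivation:
All 5 rotations (rotation i = S[i:]+S[:i]):
  rot[0] = 7x7x$
  rot[1] = x7x$7
  rot[2] = 7x$7x
  rot[3] = x$7x7
  rot[4] = $7x7x
Sorted (with $ < everything):
  sorted[0] = $7x7x  (last char: 'x')
  sorted[1] = 7x$7x  (last char: 'x')
  sorted[2] = 7x7x$  (last char: '$')
  sorted[3] = x$7x7  (last char: '7')
  sorted[4] = x7x$7  (last char: '7')
Last column: xx$77
Original string S is at sorted index 2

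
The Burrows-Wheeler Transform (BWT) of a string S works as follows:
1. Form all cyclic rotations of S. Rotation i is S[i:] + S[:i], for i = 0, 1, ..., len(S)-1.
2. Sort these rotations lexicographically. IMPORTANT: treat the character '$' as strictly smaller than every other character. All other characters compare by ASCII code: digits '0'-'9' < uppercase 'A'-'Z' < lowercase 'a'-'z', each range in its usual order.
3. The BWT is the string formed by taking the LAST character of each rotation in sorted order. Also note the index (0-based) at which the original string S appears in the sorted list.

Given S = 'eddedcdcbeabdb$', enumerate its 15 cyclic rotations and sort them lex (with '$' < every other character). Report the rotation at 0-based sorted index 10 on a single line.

Answer: ddedcdcbeabdb$e

Derivation:
All 15 rotations (rotation i = S[i:]+S[:i]):
  rot[0] = eddedcdcbeabdb$
  rot[1] = ddedcdcbeabdb$e
  rot[2] = dedcdcbeabdb$ed
  rot[3] = edcdcbeabdb$edd
  rot[4] = dcdcbeabdb$edde
  rot[5] = cdcbeabdb$edded
  rot[6] = dcbeabdb$eddedc
  rot[7] = cbeabdb$eddedcd
  rot[8] = beabdb$eddedcdc
  rot[9] = eabdb$eddedcdcb
  rot[10] = abdb$eddedcdcbe
  rot[11] = bdb$eddedcdcbea
  rot[12] = db$eddedcdcbeab
  rot[13] = b$eddedcdcbeabd
  rot[14] = $eddedcdcbeabdb
Sorted (with $ < everything):
  sorted[0] = $eddedcdcbeabdb
  sorted[1] = abdb$eddedcdcbe
  sorted[2] = b$eddedcdcbeabd
  sorted[3] = bdb$eddedcdcbea
  sorted[4] = beabdb$eddedcdc
  sorted[5] = cbeabdb$eddedcd
  sorted[6] = cdcbeabdb$edded
  sorted[7] = db$eddedcdcbeab
  sorted[8] = dcbeabdb$eddedc
  sorted[9] = dcdcbeabdb$edde
  sorted[10] = ddedcdcbeabdb$e
  sorted[11] = dedcdcbeabdb$ed
  sorted[12] = eabdb$eddedcdcb
  sorted[13] = edcdcbeabdb$edd
  sorted[14] = eddedcdcbeabdb$
sorted[10] = ddedcdcbeabdb$e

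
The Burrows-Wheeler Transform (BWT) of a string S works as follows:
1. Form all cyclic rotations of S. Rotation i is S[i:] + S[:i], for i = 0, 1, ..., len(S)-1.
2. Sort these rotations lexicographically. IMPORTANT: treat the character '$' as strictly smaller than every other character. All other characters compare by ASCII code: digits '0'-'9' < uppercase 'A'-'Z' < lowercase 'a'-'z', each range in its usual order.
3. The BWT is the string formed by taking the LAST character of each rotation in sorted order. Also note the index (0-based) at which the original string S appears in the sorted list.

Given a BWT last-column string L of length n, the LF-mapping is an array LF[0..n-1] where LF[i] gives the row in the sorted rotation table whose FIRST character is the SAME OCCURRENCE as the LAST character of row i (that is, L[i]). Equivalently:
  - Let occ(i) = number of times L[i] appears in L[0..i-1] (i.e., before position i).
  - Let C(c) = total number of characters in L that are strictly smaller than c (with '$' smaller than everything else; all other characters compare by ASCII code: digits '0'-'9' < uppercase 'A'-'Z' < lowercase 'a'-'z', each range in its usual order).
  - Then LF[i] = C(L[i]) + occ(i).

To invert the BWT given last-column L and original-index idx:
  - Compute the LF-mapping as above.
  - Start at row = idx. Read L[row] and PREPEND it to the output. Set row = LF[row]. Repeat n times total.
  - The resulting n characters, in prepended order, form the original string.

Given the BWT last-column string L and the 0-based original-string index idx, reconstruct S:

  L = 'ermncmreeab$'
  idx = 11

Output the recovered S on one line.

Answer: remembrance$

Derivation:
LF mapping: 4 10 7 9 3 8 11 5 6 1 2 0
Walk LF starting at row 11, prepending L[row]:
  step 1: row=11, L[11]='$', prepend. Next row=LF[11]=0
  step 2: row=0, L[0]='e', prepend. Next row=LF[0]=4
  step 3: row=4, L[4]='c', prepend. Next row=LF[4]=3
  step 4: row=3, L[3]='n', prepend. Next row=LF[3]=9
  step 5: row=9, L[9]='a', prepend. Next row=LF[9]=1
  step 6: row=1, L[1]='r', prepend. Next row=LF[1]=10
  step 7: row=10, L[10]='b', prepend. Next row=LF[10]=2
  step 8: row=2, L[2]='m', prepend. Next row=LF[2]=7
  step 9: row=7, L[7]='e', prepend. Next row=LF[7]=5
  step 10: row=5, L[5]='m', prepend. Next row=LF[5]=8
  step 11: row=8, L[8]='e', prepend. Next row=LF[8]=6
  step 12: row=6, L[6]='r', prepend. Next row=LF[6]=11
Reversed output: remembrance$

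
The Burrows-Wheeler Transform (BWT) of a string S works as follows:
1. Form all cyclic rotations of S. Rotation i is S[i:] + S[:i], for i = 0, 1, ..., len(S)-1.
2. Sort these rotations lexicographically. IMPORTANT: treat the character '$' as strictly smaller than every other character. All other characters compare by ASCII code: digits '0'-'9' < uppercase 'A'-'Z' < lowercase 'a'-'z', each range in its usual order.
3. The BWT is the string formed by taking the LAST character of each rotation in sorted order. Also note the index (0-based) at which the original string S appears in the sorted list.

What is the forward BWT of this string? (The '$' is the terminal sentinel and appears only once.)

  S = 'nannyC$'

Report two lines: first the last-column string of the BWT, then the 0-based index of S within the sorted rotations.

All 7 rotations (rotation i = S[i:]+S[:i]):
  rot[0] = nannyC$
  rot[1] = annyC$n
  rot[2] = nnyC$na
  rot[3] = nyC$nan
  rot[4] = yC$nann
  rot[5] = C$nanny
  rot[6] = $nannyC
Sorted (with $ < everything):
  sorted[0] = $nannyC  (last char: 'C')
  sorted[1] = C$nanny  (last char: 'y')
  sorted[2] = annyC$n  (last char: 'n')
  sorted[3] = nannyC$  (last char: '$')
  sorted[4] = nnyC$na  (last char: 'a')
  sorted[5] = nyC$nan  (last char: 'n')
  sorted[6] = yC$nann  (last char: 'n')
Last column: Cyn$ann
Original string S is at sorted index 3

Answer: Cyn$ann
3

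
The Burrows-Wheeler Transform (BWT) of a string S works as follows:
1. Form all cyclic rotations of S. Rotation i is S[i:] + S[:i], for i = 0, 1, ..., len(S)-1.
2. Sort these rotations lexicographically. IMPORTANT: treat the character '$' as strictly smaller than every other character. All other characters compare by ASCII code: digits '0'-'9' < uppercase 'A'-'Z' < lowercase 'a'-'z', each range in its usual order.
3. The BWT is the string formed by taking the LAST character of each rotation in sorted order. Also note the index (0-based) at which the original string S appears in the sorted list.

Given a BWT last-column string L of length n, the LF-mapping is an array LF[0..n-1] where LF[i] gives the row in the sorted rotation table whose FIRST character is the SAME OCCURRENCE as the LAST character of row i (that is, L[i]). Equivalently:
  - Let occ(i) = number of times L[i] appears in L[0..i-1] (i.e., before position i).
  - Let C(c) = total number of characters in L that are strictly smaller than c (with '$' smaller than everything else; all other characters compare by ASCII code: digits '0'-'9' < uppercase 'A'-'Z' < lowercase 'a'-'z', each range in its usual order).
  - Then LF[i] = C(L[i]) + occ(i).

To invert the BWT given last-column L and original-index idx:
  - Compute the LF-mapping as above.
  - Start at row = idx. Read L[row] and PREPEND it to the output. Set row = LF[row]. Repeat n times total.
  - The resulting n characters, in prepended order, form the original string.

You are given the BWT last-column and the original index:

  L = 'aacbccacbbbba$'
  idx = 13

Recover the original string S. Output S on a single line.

Answer: cbbcacbabbcaa$

Derivation:
LF mapping: 1 2 10 5 11 12 3 13 6 7 8 9 4 0
Walk LF starting at row 13, prepending L[row]:
  step 1: row=13, L[13]='$', prepend. Next row=LF[13]=0
  step 2: row=0, L[0]='a', prepend. Next row=LF[0]=1
  step 3: row=1, L[1]='a', prepend. Next row=LF[1]=2
  step 4: row=2, L[2]='c', prepend. Next row=LF[2]=10
  step 5: row=10, L[10]='b', prepend. Next row=LF[10]=8
  step 6: row=8, L[8]='b', prepend. Next row=LF[8]=6
  step 7: row=6, L[6]='a', prepend. Next row=LF[6]=3
  step 8: row=3, L[3]='b', prepend. Next row=LF[3]=5
  step 9: row=5, L[5]='c', prepend. Next row=LF[5]=12
  step 10: row=12, L[12]='a', prepend. Next row=LF[12]=4
  step 11: row=4, L[4]='c', prepend. Next row=LF[4]=11
  step 12: row=11, L[11]='b', prepend. Next row=LF[11]=9
  step 13: row=9, L[9]='b', prepend. Next row=LF[9]=7
  step 14: row=7, L[7]='c', prepend. Next row=LF[7]=13
Reversed output: cbbcacbabbcaa$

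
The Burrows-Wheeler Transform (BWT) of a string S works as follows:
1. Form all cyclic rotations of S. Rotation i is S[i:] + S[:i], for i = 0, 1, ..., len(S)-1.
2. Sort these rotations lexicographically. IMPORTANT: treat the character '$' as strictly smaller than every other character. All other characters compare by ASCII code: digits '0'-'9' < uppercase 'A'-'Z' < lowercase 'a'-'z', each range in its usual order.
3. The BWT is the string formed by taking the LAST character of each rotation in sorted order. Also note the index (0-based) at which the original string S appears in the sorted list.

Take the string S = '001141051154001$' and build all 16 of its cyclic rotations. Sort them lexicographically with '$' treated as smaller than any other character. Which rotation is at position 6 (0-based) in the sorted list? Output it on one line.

Answer: 1$00114105115400

Derivation:
All 16 rotations (rotation i = S[i:]+S[:i]):
  rot[0] = 001141051154001$
  rot[1] = 01141051154001$0
  rot[2] = 1141051154001$00
  rot[3] = 141051154001$001
  rot[4] = 41051154001$0011
  rot[5] = 1051154001$00114
  rot[6] = 051154001$001141
  rot[7] = 51154001$0011410
  rot[8] = 1154001$00114105
  rot[9] = 154001$001141051
  rot[10] = 54001$0011410511
  rot[11] = 4001$00114105115
  rot[12] = 001$001141051154
  rot[13] = 01$0011410511540
  rot[14] = 1$00114105115400
  rot[15] = $001141051154001
Sorted (with $ < everything):
  sorted[0] = $001141051154001
  sorted[1] = 001$001141051154
  sorted[2] = 001141051154001$
  sorted[3] = 01$0011410511540
  sorted[4] = 01141051154001$0
  sorted[5] = 051154001$001141
  sorted[6] = 1$00114105115400
  sorted[7] = 1051154001$00114
  sorted[8] = 1141051154001$00
  sorted[9] = 1154001$00114105
  sorted[10] = 141051154001$001
  sorted[11] = 154001$001141051
  sorted[12] = 4001$00114105115
  sorted[13] = 41051154001$0011
  sorted[14] = 51154001$0011410
  sorted[15] = 54001$0011410511
sorted[6] = 1$00114105115400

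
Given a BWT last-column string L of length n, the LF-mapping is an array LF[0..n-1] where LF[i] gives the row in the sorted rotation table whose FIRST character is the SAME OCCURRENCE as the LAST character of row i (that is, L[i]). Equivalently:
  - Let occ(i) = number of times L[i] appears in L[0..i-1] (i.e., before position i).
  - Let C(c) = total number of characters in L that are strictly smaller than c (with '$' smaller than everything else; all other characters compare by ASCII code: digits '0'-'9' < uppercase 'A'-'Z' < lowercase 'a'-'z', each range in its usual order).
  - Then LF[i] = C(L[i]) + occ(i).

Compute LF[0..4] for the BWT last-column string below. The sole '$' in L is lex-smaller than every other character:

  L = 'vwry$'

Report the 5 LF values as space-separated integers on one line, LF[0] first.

Char counts: '$':1, 'r':1, 'v':1, 'w':1, 'y':1
C (first-col start): C('$')=0, C('r')=1, C('v')=2, C('w')=3, C('y')=4
L[0]='v': occ=0, LF[0]=C('v')+0=2+0=2
L[1]='w': occ=0, LF[1]=C('w')+0=3+0=3
L[2]='r': occ=0, LF[2]=C('r')+0=1+0=1
L[3]='y': occ=0, LF[3]=C('y')+0=4+0=4
L[4]='$': occ=0, LF[4]=C('$')+0=0+0=0

Answer: 2 3 1 4 0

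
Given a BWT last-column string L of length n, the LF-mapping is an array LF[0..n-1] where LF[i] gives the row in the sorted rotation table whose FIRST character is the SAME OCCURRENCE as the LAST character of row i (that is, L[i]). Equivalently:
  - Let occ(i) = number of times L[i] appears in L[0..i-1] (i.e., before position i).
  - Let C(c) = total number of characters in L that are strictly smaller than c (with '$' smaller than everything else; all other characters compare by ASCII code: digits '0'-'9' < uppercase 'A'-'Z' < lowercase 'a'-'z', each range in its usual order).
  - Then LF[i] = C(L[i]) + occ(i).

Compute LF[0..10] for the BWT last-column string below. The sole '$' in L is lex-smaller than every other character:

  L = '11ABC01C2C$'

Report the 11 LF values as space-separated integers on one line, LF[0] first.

Answer: 2 3 6 7 8 1 4 9 5 10 0

Derivation:
Char counts: '$':1, '0':1, '1':3, '2':1, 'A':1, 'B':1, 'C':3
C (first-col start): C('$')=0, C('0')=1, C('1')=2, C('2')=5, C('A')=6, C('B')=7, C('C')=8
L[0]='1': occ=0, LF[0]=C('1')+0=2+0=2
L[1]='1': occ=1, LF[1]=C('1')+1=2+1=3
L[2]='A': occ=0, LF[2]=C('A')+0=6+0=6
L[3]='B': occ=0, LF[3]=C('B')+0=7+0=7
L[4]='C': occ=0, LF[4]=C('C')+0=8+0=8
L[5]='0': occ=0, LF[5]=C('0')+0=1+0=1
L[6]='1': occ=2, LF[6]=C('1')+2=2+2=4
L[7]='C': occ=1, LF[7]=C('C')+1=8+1=9
L[8]='2': occ=0, LF[8]=C('2')+0=5+0=5
L[9]='C': occ=2, LF[9]=C('C')+2=8+2=10
L[10]='$': occ=0, LF[10]=C('$')+0=0+0=0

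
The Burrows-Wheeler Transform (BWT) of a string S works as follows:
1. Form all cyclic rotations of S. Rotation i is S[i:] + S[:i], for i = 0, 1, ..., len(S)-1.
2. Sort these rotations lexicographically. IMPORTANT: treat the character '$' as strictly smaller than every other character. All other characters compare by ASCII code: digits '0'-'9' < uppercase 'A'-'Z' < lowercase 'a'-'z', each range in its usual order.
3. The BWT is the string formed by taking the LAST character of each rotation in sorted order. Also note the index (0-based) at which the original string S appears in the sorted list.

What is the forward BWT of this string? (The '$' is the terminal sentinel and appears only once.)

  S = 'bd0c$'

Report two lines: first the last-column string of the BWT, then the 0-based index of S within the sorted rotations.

Answer: cd$0b
2

Derivation:
All 5 rotations (rotation i = S[i:]+S[:i]):
  rot[0] = bd0c$
  rot[1] = d0c$b
  rot[2] = 0c$bd
  rot[3] = c$bd0
  rot[4] = $bd0c
Sorted (with $ < everything):
  sorted[0] = $bd0c  (last char: 'c')
  sorted[1] = 0c$bd  (last char: 'd')
  sorted[2] = bd0c$  (last char: '$')
  sorted[3] = c$bd0  (last char: '0')
  sorted[4] = d0c$b  (last char: 'b')
Last column: cd$0b
Original string S is at sorted index 2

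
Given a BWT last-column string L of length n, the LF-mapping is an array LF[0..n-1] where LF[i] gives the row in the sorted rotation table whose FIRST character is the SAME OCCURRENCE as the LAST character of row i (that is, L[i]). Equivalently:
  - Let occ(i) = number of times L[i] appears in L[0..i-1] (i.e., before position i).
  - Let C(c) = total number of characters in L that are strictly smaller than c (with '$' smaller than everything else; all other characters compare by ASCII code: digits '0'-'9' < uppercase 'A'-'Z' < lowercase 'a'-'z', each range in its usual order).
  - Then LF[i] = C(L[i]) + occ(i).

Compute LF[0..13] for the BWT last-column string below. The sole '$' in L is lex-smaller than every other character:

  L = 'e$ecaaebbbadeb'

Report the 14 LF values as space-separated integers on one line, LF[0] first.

Char counts: '$':1, 'a':3, 'b':4, 'c':1, 'd':1, 'e':4
C (first-col start): C('$')=0, C('a')=1, C('b')=4, C('c')=8, C('d')=9, C('e')=10
L[0]='e': occ=0, LF[0]=C('e')+0=10+0=10
L[1]='$': occ=0, LF[1]=C('$')+0=0+0=0
L[2]='e': occ=1, LF[2]=C('e')+1=10+1=11
L[3]='c': occ=0, LF[3]=C('c')+0=8+0=8
L[4]='a': occ=0, LF[4]=C('a')+0=1+0=1
L[5]='a': occ=1, LF[5]=C('a')+1=1+1=2
L[6]='e': occ=2, LF[6]=C('e')+2=10+2=12
L[7]='b': occ=0, LF[7]=C('b')+0=4+0=4
L[8]='b': occ=1, LF[8]=C('b')+1=4+1=5
L[9]='b': occ=2, LF[9]=C('b')+2=4+2=6
L[10]='a': occ=2, LF[10]=C('a')+2=1+2=3
L[11]='d': occ=0, LF[11]=C('d')+0=9+0=9
L[12]='e': occ=3, LF[12]=C('e')+3=10+3=13
L[13]='b': occ=3, LF[13]=C('b')+3=4+3=7

Answer: 10 0 11 8 1 2 12 4 5 6 3 9 13 7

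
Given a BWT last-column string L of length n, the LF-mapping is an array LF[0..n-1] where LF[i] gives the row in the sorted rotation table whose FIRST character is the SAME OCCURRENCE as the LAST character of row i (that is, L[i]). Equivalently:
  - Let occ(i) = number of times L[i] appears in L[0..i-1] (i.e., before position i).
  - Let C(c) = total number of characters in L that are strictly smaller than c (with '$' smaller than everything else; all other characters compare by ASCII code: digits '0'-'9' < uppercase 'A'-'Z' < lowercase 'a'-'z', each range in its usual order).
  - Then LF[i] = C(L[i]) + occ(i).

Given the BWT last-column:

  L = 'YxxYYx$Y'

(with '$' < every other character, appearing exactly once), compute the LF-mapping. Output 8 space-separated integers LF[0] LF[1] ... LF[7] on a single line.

Answer: 1 5 6 2 3 7 0 4

Derivation:
Char counts: '$':1, 'Y':4, 'x':3
C (first-col start): C('$')=0, C('Y')=1, C('x')=5
L[0]='Y': occ=0, LF[0]=C('Y')+0=1+0=1
L[1]='x': occ=0, LF[1]=C('x')+0=5+0=5
L[2]='x': occ=1, LF[2]=C('x')+1=5+1=6
L[3]='Y': occ=1, LF[3]=C('Y')+1=1+1=2
L[4]='Y': occ=2, LF[4]=C('Y')+2=1+2=3
L[5]='x': occ=2, LF[5]=C('x')+2=5+2=7
L[6]='$': occ=0, LF[6]=C('$')+0=0+0=0
L[7]='Y': occ=3, LF[7]=C('Y')+3=1+3=4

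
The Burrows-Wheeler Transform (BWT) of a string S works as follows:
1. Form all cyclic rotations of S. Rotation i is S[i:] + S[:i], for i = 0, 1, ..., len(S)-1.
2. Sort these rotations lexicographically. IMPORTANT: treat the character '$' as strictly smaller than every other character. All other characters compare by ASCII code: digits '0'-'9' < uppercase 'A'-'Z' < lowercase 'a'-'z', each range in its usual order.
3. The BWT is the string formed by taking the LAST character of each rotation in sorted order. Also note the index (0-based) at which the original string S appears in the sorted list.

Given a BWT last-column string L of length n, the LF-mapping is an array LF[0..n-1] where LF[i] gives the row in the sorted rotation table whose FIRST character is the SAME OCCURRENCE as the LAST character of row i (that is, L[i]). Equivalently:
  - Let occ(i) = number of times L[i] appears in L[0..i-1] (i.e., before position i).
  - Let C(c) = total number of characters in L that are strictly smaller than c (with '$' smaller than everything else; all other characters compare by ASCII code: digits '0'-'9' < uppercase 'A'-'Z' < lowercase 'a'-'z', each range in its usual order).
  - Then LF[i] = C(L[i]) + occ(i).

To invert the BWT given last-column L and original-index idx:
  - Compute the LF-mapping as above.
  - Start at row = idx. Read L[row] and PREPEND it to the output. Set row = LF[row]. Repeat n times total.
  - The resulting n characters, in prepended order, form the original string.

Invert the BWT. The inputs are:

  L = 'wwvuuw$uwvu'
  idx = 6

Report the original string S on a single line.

LF mapping: 7 8 5 1 2 9 0 3 10 6 4
Walk LF starting at row 6, prepending L[row]:
  step 1: row=6, L[6]='$', prepend. Next row=LF[6]=0
  step 2: row=0, L[0]='w', prepend. Next row=LF[0]=7
  step 3: row=7, L[7]='u', prepend. Next row=LF[7]=3
  step 4: row=3, L[3]='u', prepend. Next row=LF[3]=1
  step 5: row=1, L[1]='w', prepend. Next row=LF[1]=8
  step 6: row=8, L[8]='w', prepend. Next row=LF[8]=10
  step 7: row=10, L[10]='u', prepend. Next row=LF[10]=4
  step 8: row=4, L[4]='u', prepend. Next row=LF[4]=2
  step 9: row=2, L[2]='v', prepend. Next row=LF[2]=5
  step 10: row=5, L[5]='w', prepend. Next row=LF[5]=9
  step 11: row=9, L[9]='v', prepend. Next row=LF[9]=6
Reversed output: vwvuuwwuuw$

Answer: vwvuuwwuuw$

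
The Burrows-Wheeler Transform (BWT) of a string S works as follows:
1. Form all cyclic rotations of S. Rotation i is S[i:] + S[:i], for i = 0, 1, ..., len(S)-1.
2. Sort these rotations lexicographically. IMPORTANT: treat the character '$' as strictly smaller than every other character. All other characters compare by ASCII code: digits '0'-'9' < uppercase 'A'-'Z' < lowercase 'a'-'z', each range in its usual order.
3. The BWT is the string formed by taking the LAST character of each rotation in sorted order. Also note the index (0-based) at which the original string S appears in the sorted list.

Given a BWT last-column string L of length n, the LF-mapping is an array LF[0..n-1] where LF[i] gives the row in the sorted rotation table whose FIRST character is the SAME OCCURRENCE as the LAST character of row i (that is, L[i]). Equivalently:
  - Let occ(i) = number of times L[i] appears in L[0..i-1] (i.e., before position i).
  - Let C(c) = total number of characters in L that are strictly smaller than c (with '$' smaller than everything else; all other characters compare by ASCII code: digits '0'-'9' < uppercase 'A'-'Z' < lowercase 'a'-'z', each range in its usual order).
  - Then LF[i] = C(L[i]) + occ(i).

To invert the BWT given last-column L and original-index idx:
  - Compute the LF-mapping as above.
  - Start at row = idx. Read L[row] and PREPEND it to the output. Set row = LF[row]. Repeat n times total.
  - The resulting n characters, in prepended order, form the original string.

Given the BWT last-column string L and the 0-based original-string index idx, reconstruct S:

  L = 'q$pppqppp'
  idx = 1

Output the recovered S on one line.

Answer: pppppqpq$

Derivation:
LF mapping: 7 0 1 2 3 8 4 5 6
Walk LF starting at row 1, prepending L[row]:
  step 1: row=1, L[1]='$', prepend. Next row=LF[1]=0
  step 2: row=0, L[0]='q', prepend. Next row=LF[0]=7
  step 3: row=7, L[7]='p', prepend. Next row=LF[7]=5
  step 4: row=5, L[5]='q', prepend. Next row=LF[5]=8
  step 5: row=8, L[8]='p', prepend. Next row=LF[8]=6
  step 6: row=6, L[6]='p', prepend. Next row=LF[6]=4
  step 7: row=4, L[4]='p', prepend. Next row=LF[4]=3
  step 8: row=3, L[3]='p', prepend. Next row=LF[3]=2
  step 9: row=2, L[2]='p', prepend. Next row=LF[2]=1
Reversed output: pppppqpq$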